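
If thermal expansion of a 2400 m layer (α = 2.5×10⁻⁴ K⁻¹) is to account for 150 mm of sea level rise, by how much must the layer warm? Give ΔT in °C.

0.250 °C

ΔT = Δh/(αH) = 0.15 / (2.5×10⁻⁴ × 2400) = 0.2500 °C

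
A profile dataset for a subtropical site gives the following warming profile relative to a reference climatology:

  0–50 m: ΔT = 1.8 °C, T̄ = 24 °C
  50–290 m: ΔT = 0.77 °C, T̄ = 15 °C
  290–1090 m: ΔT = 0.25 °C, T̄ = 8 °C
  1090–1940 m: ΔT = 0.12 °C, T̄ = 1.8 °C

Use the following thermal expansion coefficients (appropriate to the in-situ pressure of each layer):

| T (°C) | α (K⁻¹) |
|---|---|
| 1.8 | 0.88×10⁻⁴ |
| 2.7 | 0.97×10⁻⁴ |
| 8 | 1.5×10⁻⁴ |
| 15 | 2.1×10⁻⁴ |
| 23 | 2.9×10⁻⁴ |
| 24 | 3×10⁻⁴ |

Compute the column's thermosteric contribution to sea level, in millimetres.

Layer 1 at 24 °C → α = 3×10⁻⁴ K⁻¹
Layer 2 at 15 °C → α = 2.1×10⁻⁴ K⁻¹
Layer 3 at 8 °C → α = 1.5×10⁻⁴ K⁻¹
Layer 4 at 1.8 °C → α = 0.88×10⁻⁴ K⁻¹
0–50 m: 50 × 3×10⁻⁴ × 1.8 = 0.02700 m
0.77 × 240 × 2.1×10⁻⁴ = 0.038808 m
290–1090 m: 1.5×10⁻⁴ × 0.25 × 800 = 0.03000 m
1090–1940 m: 0.88×10⁻⁴ × 0.12 × 850 = 0.008976 m
Δh = 0.02700 + 0.038808 + 0.03000 + 0.008976 = 0.104784 m

about 100 mm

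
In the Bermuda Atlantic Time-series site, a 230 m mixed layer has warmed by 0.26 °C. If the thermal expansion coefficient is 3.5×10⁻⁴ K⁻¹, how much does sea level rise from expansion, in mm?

Δh ≈ 20.9 mm

Δh = αΔT·H = 3.5×10⁻⁴ × 0.26 × 230 = 0.02093 m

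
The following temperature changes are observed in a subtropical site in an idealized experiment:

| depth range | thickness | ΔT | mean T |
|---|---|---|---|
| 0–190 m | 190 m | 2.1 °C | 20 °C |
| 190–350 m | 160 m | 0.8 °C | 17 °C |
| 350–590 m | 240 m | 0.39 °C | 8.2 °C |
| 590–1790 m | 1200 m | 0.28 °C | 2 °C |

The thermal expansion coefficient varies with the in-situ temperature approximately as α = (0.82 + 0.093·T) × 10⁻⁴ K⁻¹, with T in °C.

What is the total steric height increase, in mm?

about 186 mm

Layer 1: α = (0.82 + 0.093×20)×10⁻⁴ = 2.68×10⁻⁴ K⁻¹
Layer 2: α = (0.82 + 0.093×17)×10⁻⁴ = 2.401×10⁻⁴ K⁻¹
Layer 3: α = (0.82 + 0.093×8.2)×10⁻⁴ = 1.5826×10⁻⁴ K⁻¹
Layer 4: α = (0.82 + 0.093×2)×10⁻⁴ = 1.006×10⁻⁴ K⁻¹
Layer 1: 2.1 × 190 × 2.68×10⁻⁴ = 0.106932 m
190–350 m: 2.401×10⁻⁴ × 0.8 × 160 = 0.0307328 m
Layer 3: 240 × 1.5826×10⁻⁴ × 0.39 = 0.014813136 m
590–1790 m: 0.28 × 1.006×10⁻⁴ × 1200 = 0.0338016 m
Δh = 0.106932 + 0.0307328 + 0.014813136 + 0.0338016 = 0.186279536 m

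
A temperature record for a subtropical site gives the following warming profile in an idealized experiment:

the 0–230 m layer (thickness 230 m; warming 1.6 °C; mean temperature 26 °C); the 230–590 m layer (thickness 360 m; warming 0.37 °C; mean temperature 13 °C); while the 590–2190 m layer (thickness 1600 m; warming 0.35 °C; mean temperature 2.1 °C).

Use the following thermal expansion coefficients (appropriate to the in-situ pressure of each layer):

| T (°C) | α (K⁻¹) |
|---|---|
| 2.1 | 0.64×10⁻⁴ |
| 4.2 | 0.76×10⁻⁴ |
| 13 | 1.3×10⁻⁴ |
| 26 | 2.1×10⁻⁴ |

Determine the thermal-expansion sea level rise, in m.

Layer 1 at 26 °C → α = 2.1×10⁻⁴ K⁻¹
Layer 2 at 13 °C → α = 1.3×10⁻⁴ K⁻¹
Layer 3 at 2.1 °C → α = 0.64×10⁻⁴ K⁻¹
Layer 1: 2.1×10⁻⁴ × 1.6 × 230 = 0.07728 m
230–590 m: 0.37 × 360 × 1.3×10⁻⁴ = 0.017316 m
0.64×10⁻⁴ × 0.35 × 1600 = 0.03584 m
Δh = 0.07728 + 0.017316 + 0.03584 = 0.130436 m

Δh ≈ 0.130 m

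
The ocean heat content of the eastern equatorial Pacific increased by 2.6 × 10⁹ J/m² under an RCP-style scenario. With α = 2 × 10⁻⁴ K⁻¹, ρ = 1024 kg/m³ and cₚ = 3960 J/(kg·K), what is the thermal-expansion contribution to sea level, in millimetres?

128 mm of thermosteric rise

Δh = αQ/(ρcₚ) = 2×10⁻⁴ × 2.6×10⁹ / (1024 × 3960) ≈ 0.12824 m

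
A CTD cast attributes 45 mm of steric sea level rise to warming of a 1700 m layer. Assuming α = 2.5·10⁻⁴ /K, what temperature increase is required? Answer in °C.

ΔT = Δh/(αH) = 0.045 / (2.5×10⁻⁴ × 1700) ≈ 0.1059 °C

0.11 °C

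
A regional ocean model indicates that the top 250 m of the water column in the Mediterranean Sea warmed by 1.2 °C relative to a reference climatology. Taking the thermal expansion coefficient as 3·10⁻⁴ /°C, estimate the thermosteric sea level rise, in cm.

Δh = αΔT·H = 3×10⁻⁴ × 1.2 × 250 = 0.09000 m

9.00 cm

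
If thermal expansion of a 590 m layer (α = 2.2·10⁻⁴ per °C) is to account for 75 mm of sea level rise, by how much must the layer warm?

ΔT ≈ 0.578 K

ΔT = Δh/(αH) = 0.075 / (2.2×10⁻⁴ × 590) ≈ 0.5778 K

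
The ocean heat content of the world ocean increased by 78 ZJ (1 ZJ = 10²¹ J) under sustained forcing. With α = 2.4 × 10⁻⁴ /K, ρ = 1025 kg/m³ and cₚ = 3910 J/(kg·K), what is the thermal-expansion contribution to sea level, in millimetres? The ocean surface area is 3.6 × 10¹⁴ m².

Δh = 13.0 mm

Per unit area: Q = 78×10²¹ / (3.6×10¹⁴) ≈ 2.167×10⁸ J/m²
Δh = αQ/(ρcₚ) = 2.4×10⁻⁴ × 2.167×10⁸ / (1025 × 3910) ≈ 0.012977 m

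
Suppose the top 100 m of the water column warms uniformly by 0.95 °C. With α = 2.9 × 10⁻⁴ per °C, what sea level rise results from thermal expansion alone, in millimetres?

27.6 mm

Δh = αΔT·H = 2.9×10⁻⁴ × 0.95 × 100 = 0.02755 m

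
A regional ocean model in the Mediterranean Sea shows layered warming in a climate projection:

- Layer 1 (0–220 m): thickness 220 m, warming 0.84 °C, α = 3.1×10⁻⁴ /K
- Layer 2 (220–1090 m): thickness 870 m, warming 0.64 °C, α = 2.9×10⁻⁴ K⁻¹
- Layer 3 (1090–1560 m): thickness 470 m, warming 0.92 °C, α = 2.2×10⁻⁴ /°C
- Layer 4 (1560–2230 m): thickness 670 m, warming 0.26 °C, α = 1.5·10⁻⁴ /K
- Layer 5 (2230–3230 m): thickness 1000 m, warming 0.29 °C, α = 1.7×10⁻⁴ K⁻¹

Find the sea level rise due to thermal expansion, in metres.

Δh = 0.389 m

220 × 0.84 × 3.1×10⁻⁴ = 0.057288 m
0.64 × 2.9×10⁻⁴ × 870 = 0.161472 m
Layer 3: 0.92 × 470 × 2.2×10⁻⁴ = 0.095128 m
1.5×10⁻⁴ × 670 × 0.26 = 0.02613 m
Layer 5: 1000 × 0.29 × 1.7×10⁻⁴ = 0.04930 m
Δh = 0.057288 + 0.161472 + 0.095128 + 0.02613 + 0.04930 = 0.389318 m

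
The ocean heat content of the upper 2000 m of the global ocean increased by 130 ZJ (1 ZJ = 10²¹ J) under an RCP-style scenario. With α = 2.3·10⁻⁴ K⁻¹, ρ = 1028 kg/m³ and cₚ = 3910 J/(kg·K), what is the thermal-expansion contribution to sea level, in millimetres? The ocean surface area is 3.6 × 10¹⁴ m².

Per unit area: Q = 130×10²¹ / (3.6×10¹⁴) ≈ 3.611×10⁸ J/m²
Δh = αQ/(ρcₚ) = 2.3×10⁻⁴ × 3.611×10⁸ / (1028 × 3910) ≈ 0.020663 m

20.7 mm of thermosteric rise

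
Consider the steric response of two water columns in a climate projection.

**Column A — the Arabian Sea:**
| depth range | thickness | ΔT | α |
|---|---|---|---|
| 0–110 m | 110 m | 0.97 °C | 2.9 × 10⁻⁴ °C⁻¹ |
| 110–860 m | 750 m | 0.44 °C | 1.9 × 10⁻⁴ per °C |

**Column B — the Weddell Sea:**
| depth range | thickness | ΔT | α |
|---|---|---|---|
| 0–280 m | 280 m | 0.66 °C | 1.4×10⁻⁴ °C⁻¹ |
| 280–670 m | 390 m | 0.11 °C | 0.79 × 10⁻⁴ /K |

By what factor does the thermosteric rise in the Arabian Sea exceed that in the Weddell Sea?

A 0.97 × 2.9×10⁻⁴ × 110 = 0.030943 m
A 110–860 m: 1.9×10⁻⁴ × 0.44 × 750 = 0.06270 m
A total: 0.093643 m
B 1.4×10⁻⁴ × 280 × 0.66 = 0.025872 m
B 0.79×10⁻⁴ × 0.11 × 390 = 0.0033891 m
B total: 0.0292611 m
Ratio: 0.093643 / 0.0292611 ≈ 3.200

a factor of 3.2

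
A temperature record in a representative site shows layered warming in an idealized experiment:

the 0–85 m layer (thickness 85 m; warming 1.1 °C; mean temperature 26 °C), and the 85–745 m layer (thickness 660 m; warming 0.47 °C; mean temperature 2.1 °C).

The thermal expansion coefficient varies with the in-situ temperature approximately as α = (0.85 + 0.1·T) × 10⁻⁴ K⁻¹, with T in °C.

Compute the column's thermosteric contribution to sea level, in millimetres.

Layer 1: α = (0.85 + 0.1×26)×10⁻⁴ = 3.45×10⁻⁴ K⁻¹
Layer 2: α = (0.85 + 0.1×2.1)×10⁻⁴ = 1.06×10⁻⁴ K⁻¹
0–85 m: 85 × 3.45×10⁻⁴ × 1.1 = 0.0322575 m
1.06×10⁻⁴ × 660 × 0.47 = 0.0328812 m
Δh = 0.0322575 + 0.0328812 = 0.0651387 m

65 mm of thermosteric rise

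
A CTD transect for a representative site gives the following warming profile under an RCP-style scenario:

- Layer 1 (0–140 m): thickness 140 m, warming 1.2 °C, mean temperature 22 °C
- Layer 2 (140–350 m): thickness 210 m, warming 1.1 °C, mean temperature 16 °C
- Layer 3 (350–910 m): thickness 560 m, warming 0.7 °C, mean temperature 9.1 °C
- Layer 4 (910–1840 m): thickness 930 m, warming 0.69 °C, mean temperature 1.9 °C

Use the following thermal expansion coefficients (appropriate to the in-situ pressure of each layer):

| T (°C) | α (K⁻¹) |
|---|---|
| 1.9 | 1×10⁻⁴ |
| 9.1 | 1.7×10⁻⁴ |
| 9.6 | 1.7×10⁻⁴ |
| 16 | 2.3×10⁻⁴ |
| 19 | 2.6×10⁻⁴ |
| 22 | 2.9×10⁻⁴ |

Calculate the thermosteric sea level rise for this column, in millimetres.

233 mm of thermosteric rise

Layer 1 at 22 °C → α = 2.9×10⁻⁴ K⁻¹
Layer 2 at 16 °C → α = 2.3×10⁻⁴ K⁻¹
Layer 3 at 9.1 °C → α = 1.7×10⁻⁴ K⁻¹
Layer 4 at 1.9 °C → α = 1×10⁻⁴ K⁻¹
Layer 1: 1.2 × 2.9×10⁻⁴ × 140 = 0.04872 m
140–350 m: 1.1 × 2.3×10⁻⁴ × 210 = 0.05313 m
Layer 3: 1.7×10⁻⁴ × 0.7 × 560 = 0.06664 m
Layer 4: 0.69 × 1×10⁻⁴ × 930 = 0.06417 m
Δh = 0.04872 + 0.05313 + 0.06664 + 0.06417 = 0.23266 m ≈ 233 mm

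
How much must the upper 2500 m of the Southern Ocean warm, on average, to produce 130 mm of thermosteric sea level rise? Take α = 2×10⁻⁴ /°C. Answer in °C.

0.26 °C

ΔT = Δh/(αH) = 0.13 / (2×10⁻⁴ × 2500) = 0.2600 °C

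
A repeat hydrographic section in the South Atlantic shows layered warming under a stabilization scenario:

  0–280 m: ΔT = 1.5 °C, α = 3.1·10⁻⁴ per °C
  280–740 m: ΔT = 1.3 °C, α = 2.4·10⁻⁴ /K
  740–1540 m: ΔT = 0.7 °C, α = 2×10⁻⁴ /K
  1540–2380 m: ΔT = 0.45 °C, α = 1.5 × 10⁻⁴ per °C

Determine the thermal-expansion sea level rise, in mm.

3.1×10⁻⁴ × 1.5 × 280 = 0.13020 m
280–740 m: 1.3 × 460 × 2.4×10⁻⁴ = 0.14352 m
Layer 3: 800 × 0.7 × 2×10⁻⁴ = 0.11200 m
840 × 1.5×10⁻⁴ × 0.45 = 0.05670 m
Δh = 0.13020 + 0.14352 + 0.11200 + 0.05670 = 0.44242 m

442 mm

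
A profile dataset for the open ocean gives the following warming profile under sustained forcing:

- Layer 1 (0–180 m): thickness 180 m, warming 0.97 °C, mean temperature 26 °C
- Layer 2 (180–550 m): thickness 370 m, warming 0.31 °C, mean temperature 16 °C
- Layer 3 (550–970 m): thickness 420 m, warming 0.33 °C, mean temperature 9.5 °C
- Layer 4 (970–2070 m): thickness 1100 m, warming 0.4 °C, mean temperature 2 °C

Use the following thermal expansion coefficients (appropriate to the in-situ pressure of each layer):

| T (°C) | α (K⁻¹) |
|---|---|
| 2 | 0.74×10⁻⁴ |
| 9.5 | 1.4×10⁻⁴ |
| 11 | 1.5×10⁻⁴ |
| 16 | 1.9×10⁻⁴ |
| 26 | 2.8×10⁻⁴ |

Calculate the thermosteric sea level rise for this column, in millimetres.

Layer 1 at 26 °C → α = 2.8×10⁻⁴ K⁻¹
Layer 2 at 16 °C → α = 1.9×10⁻⁴ K⁻¹
Layer 3 at 9.5 °C → α = 1.4×10⁻⁴ K⁻¹
Layer 4 at 2 °C → α = 0.74×10⁻⁴ K⁻¹
Layer 1: 2.8×10⁻⁴ × 180 × 0.97 = 0.048888 m
Layer 2: 0.31 × 370 × 1.9×10⁻⁴ = 0.021793 m
0.33 × 1.4×10⁻⁴ × 420 = 0.019404 m
970–2070 m: 0.4 × 0.74×10⁻⁴ × 1100 = 0.03256 m
Δh = 0.048888 + 0.021793 + 0.019404 + 0.03256 = 0.122645 m

about 123 mm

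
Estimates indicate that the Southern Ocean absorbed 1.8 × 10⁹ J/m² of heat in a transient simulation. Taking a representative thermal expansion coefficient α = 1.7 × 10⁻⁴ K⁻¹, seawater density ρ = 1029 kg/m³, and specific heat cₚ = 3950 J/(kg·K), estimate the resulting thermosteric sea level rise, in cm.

Δh ≈ 7.53 cm

Δh = αQ/(ρcₚ) = 1.7×10⁻⁴ × 1.8×10⁹ / (1029 × 3950) ≈ 0.075285 m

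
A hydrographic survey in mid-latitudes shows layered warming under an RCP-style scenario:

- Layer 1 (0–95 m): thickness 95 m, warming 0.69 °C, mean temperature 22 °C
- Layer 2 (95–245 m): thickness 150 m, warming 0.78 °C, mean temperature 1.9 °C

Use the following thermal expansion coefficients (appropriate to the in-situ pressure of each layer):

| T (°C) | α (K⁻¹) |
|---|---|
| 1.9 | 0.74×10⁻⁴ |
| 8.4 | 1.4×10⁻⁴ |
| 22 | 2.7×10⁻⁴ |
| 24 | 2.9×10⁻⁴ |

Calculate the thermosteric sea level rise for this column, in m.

Layer 1 at 22 °C → α = 2.7×10⁻⁴ K⁻¹
Layer 2 at 1.9 °C → α = 0.74×10⁻⁴ K⁻¹
Layer 1: 2.7×10⁻⁴ × 95 × 0.69 = 0.0176985 m
95–245 m: 0.78 × 0.74×10⁻⁴ × 150 = 0.008658 m
Δh = 0.0176985 + 0.008658 = 0.0263565 m

0.026 m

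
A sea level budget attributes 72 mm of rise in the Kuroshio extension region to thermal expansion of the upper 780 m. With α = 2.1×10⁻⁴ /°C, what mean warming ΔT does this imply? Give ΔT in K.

0.440 K

ΔT = Δh/(αH) = 0.072 / (2.1×10⁻⁴ × 780) ≈ 0.4396 K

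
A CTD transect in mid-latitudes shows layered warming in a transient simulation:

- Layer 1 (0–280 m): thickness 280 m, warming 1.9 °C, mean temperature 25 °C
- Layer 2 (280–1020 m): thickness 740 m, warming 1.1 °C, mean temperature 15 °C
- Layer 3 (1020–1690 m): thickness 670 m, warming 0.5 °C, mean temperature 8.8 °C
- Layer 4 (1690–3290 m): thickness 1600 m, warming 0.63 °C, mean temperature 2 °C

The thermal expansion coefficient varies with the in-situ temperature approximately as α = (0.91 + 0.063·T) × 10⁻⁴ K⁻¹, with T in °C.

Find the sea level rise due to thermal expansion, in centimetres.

about 43.7 cm

Layer 1: α = (0.91 + 0.063×25)×10⁻⁴ = 2.485×10⁻⁴ K⁻¹
Layer 2: α = (0.91 + 0.063×15)×10⁻⁴ = 1.855×10⁻⁴ K⁻¹
Layer 3: α = (0.91 + 0.063×8.8)×10⁻⁴ = 1.4644×10⁻⁴ K⁻¹
Layer 4: α = (0.91 + 0.063×2)×10⁻⁴ = 1.036×10⁻⁴ K⁻¹
0–280 m: 280 × 1.9 × 2.485×10⁻⁴ = 0.132202 m
280–1020 m: 740 × 1.855×10⁻⁴ × 1.1 = 0.150997 m
1020–1690 m: 670 × 1.4644×10⁻⁴ × 0.5 = 0.0490574 m
1690–3290 m: 1600 × 1.036×10⁻⁴ × 0.63 = 0.1044288 m
Δh = 0.132202 + 0.150997 + 0.0490574 + 0.1044288 = 0.4366852 m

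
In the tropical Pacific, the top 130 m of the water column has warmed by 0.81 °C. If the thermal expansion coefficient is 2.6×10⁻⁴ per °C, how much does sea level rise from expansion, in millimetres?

27.4 mm

Δh = αΔT·H = 2.6×10⁻⁴ × 0.81 × 130 = 0.027378 m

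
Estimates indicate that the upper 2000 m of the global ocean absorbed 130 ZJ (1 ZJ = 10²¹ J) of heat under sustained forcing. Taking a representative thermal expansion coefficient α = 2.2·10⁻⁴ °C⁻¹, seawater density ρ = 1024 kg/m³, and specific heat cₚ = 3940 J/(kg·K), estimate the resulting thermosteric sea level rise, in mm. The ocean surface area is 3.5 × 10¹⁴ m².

Per unit area: Q = 130×10²¹ / (3.5×10¹⁴) ≈ 3.714×10⁸ J/m²
Δh = αQ/(ρcₚ) = 2.2×10⁻⁴ × 3.714×10⁸ / (1024 × 3940) ≈ 0.020252 m

20 mm of thermosteric rise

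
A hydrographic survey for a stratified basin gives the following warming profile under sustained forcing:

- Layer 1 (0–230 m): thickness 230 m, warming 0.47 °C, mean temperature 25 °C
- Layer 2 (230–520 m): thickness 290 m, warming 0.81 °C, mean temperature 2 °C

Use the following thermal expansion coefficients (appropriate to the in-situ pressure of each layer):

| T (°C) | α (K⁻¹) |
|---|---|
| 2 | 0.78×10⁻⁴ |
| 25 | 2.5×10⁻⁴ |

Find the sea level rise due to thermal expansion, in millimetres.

Layer 1 at 25 °C → α = 2.5×10⁻⁴ K⁻¹
Layer 2 at 2 °C → α = 0.78×10⁻⁴ K⁻¹
Layer 1: 230 × 2.5×10⁻⁴ × 0.47 = 0.027025 m
290 × 0.78×10⁻⁴ × 0.81 = 0.0183222 m
Δh = 0.027025 + 0.0183222 = 0.0453472 m ≈ 45.3 mm

Δh = 45.3 mm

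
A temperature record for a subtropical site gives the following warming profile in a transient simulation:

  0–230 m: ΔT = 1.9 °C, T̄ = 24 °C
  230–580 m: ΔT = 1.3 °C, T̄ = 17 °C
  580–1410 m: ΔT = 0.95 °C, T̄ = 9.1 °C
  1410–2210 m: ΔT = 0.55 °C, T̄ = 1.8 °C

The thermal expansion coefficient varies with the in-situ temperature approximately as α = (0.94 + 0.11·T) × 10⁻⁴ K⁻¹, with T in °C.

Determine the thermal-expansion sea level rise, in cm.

Layer 1: α = (0.94 + 0.11×24)×10⁻⁴ = 3.58×10⁻⁴ K⁻¹
Layer 2: α = (0.94 + 0.11×17)×10⁻⁴ = 2.81×10⁻⁴ K⁻¹
Layer 3: α = (0.94 + 0.11×9.1)×10⁻⁴ = 1.941×10⁻⁴ K⁻¹
Layer 4: α = (0.94 + 0.11×1.8)×10⁻⁴ = 1.138×10⁻⁴ K⁻¹
1.9 × 3.58×10⁻⁴ × 230 = 0.156446 m
230–580 m: 1.3 × 350 × 2.81×10⁻⁴ = 0.127855 m
580–1410 m: 1.941×10⁻⁴ × 0.95 × 830 = 0.15304785 m
Layer 4: 1.138×10⁻⁴ × 0.55 × 800 = 0.050072 m
Δh = 0.156446 + 0.127855 + 0.15304785 + 0.050072 = 0.48742085 m

Δh = 48.7 cm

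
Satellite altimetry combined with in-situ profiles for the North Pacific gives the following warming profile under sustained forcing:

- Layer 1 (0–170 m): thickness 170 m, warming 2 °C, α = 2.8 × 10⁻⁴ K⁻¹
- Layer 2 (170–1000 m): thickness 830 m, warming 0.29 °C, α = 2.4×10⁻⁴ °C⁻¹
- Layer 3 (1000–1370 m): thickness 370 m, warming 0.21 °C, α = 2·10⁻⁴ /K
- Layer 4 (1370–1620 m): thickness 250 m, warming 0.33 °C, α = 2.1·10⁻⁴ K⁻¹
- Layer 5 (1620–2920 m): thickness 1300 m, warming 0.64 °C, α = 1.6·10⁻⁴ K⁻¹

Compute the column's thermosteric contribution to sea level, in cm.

Δh ≈ 31.9 cm

Layer 1: 2 × 170 × 2.8×10⁻⁴ = 0.09520 m
Layer 2: 830 × 2.4×10⁻⁴ × 0.29 = 0.057768 m
1000–1370 m: 2×10⁻⁴ × 370 × 0.21 = 0.01554 m
1370–1620 m: 2.1×10⁻⁴ × 250 × 0.33 = 0.017325 m
Layer 5: 1.6×10⁻⁴ × 0.64 × 1300 = 0.13312 m
Δh = 0.09520 + 0.057768 + 0.01554 + 0.017325 + 0.13312 = 0.318953 m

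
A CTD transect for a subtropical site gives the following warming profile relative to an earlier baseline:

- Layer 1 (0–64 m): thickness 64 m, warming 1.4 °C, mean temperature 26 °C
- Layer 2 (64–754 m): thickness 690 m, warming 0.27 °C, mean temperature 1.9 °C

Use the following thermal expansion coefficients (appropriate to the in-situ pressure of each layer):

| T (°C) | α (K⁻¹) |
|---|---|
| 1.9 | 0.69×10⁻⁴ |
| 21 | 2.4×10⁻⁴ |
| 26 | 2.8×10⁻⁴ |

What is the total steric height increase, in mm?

Layer 1 at 26 °C → α = 2.8×10⁻⁴ K⁻¹
Layer 2 at 1.9 °C → α = 0.69×10⁻⁴ K⁻¹
0–64 m: 1.4 × 2.8×10⁻⁴ × 64 = 0.025088 m
0.69×10⁻⁴ × 0.27 × 690 = 0.0128547 m
Δh = 0.025088 + 0.0128547 = 0.0379427 m

38 mm of thermosteric rise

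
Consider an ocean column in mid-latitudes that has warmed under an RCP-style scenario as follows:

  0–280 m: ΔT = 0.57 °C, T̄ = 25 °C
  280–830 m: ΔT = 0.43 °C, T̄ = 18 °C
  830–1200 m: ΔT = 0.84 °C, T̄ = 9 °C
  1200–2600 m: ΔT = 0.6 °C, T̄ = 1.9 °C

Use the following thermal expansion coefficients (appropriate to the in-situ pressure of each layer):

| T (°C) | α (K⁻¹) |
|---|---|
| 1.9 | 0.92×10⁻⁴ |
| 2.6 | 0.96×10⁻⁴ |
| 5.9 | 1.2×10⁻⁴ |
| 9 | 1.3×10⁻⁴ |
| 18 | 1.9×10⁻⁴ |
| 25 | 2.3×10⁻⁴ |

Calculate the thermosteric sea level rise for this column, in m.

Layer 1 at 25 °C → α = 2.3×10⁻⁴ K⁻¹
Layer 2 at 18 °C → α = 1.9×10⁻⁴ K⁻¹
Layer 3 at 9 °C → α = 1.3×10⁻⁴ K⁻¹
Layer 4 at 1.9 °C → α = 0.92×10⁻⁴ K⁻¹
Layer 1: 2.3×10⁻⁴ × 280 × 0.57 = 0.036708 m
Layer 2: 0.43 × 550 × 1.9×10⁻⁴ = 0.044935 m
830–1200 m: 0.84 × 370 × 1.3×10⁻⁴ = 0.040404 m
1400 × 0.6 × 0.92×10⁻⁴ = 0.07728 m
Δh = 0.036708 + 0.044935 + 0.040404 + 0.07728 = 0.199327 m ≈ 0.199 m

0.199 m of thermosteric rise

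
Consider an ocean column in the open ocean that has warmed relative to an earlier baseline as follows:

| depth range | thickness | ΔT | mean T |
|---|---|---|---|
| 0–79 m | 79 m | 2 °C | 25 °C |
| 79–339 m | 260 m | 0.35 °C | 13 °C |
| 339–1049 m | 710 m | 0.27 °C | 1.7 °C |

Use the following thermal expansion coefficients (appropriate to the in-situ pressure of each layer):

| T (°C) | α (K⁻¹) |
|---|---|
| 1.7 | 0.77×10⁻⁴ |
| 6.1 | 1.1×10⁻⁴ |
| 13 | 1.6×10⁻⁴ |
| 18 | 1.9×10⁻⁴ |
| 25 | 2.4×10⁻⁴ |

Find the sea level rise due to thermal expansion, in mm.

Layer 1 at 25 °C → α = 2.4×10⁻⁴ K⁻¹
Layer 2 at 13 °C → α = 1.6×10⁻⁴ K⁻¹
Layer 3 at 1.7 °C → α = 0.77×10⁻⁴ K⁻¹
Layer 1: 2.4×10⁻⁴ × 79 × 2 = 0.03792 m
1.6×10⁻⁴ × 260 × 0.35 = 0.01456 m
0.77×10⁻⁴ × 710 × 0.27 = 0.0147609 m
Δh = 0.03792 + 0.01456 + 0.0147609 = 0.0672409 m

about 67.2 mm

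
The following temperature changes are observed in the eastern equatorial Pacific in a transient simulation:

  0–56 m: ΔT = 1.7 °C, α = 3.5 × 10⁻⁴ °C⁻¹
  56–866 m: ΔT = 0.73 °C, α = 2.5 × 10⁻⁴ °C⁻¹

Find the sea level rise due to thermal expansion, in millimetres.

56 × 1.7 × 3.5×10⁻⁴ = 0.03332 m
56–866 m: 0.73 × 810 × 2.5×10⁻⁴ = 0.147825 m
Δh = 0.03332 + 0.147825 = 0.181145 m ≈ 180 mm

180 mm of thermosteric rise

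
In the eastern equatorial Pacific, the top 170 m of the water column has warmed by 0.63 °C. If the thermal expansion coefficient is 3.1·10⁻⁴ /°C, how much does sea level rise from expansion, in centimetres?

Δh = 3.3 cm

Δh = αΔT·H = 3.1×10⁻⁴ × 0.63 × 170 = 0.033201 m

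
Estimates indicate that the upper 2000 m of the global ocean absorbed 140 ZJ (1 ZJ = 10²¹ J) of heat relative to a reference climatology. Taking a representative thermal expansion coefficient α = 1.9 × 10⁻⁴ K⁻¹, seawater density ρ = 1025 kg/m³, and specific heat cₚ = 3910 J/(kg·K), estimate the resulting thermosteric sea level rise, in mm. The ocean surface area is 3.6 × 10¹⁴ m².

about 18.4 mm

Per unit area: Q = 140×10²¹ / (3.6×10¹⁴) ≈ 3.889×10⁸ J/m²
Δh = αQ/(ρcₚ) = 1.9×10⁻⁴ × 3.889×10⁸ / (1025 × 3910) ≈ 0.018437 m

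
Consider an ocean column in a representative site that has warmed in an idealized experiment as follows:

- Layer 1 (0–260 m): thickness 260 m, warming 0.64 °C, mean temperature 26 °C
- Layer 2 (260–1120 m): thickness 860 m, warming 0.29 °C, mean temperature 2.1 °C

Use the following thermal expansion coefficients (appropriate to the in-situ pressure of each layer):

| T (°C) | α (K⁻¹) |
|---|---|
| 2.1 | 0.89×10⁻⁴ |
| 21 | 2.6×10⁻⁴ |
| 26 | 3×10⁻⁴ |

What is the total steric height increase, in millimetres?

72.1 mm of thermosteric rise

Layer 1 at 26 °C → α = 3×10⁻⁴ K⁻¹
Layer 2 at 2.1 °C → α = 0.89×10⁻⁴ K⁻¹
3×10⁻⁴ × 260 × 0.64 = 0.04992 m
260–1120 m: 0.89×10⁻⁴ × 0.29 × 860 = 0.0221966 m
Δh = 0.04992 + 0.0221966 = 0.0721166 m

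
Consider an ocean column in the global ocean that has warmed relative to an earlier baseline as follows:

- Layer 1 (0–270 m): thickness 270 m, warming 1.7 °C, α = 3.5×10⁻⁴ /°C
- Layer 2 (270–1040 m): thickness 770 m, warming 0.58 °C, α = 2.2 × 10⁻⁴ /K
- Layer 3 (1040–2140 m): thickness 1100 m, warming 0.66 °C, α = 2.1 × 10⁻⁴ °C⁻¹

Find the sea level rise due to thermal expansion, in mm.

410 mm of thermosteric rise

270 × 1.7 × 3.5×10⁻⁴ = 0.16065 m
Layer 2: 2.2×10⁻⁴ × 770 × 0.58 = 0.098252 m
Layer 3: 0.66 × 2.1×10⁻⁴ × 1100 = 0.15246 m
Δh = 0.16065 + 0.098252 + 0.15246 = 0.411362 m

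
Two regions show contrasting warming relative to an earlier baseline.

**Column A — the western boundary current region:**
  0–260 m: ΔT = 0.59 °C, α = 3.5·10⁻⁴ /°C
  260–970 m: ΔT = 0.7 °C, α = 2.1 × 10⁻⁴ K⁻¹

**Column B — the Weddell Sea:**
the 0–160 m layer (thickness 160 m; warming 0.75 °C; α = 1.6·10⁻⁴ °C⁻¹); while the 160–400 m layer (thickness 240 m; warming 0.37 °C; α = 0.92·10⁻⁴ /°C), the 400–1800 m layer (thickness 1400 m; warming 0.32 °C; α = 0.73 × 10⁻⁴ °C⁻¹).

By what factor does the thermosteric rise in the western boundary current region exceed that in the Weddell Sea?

2.63

A 3.5×10⁻⁴ × 0.59 × 260 = 0.05369 m
A 260–970 m: 0.7 × 710 × 2.1×10⁻⁴ = 0.10437 m
A total: 0.15806 m
B Layer 1: 0.75 × 1.6×10⁻⁴ × 160 = 0.01920 m
B Layer 2: 0.37 × 0.92×10⁻⁴ × 240 = 0.0081696 m
B 400–1800 m: 0.73×10⁻⁴ × 1400 × 0.32 = 0.032704 m
B total: 0.0600736 m
Ratio: 0.15806 / 0.0600736 ≈ 2.631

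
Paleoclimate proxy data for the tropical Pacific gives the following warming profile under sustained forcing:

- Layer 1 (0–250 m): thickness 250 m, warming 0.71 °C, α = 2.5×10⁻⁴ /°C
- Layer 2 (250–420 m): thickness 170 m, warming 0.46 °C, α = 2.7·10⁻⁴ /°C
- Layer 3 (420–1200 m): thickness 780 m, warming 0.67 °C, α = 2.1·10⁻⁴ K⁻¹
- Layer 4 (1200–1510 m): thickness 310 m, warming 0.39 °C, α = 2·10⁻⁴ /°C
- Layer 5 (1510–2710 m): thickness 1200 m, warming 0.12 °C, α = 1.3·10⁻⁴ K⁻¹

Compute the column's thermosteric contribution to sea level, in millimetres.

Layer 1: 0.71 × 250 × 2.5×10⁻⁴ = 0.044375 m
Layer 2: 2.7×10⁻⁴ × 0.46 × 170 = 0.021114 m
0.67 × 2.1×10⁻⁴ × 780 = 0.109746 m
310 × 0.39 × 2×10⁻⁴ = 0.02418 m
Layer 5: 0.12 × 1.3×10⁻⁴ × 1200 = 0.01872 m
Δh = 0.044375 + 0.021114 + 0.109746 + 0.02418 + 0.01872 = 0.218135 m

Δh ≈ 220 mm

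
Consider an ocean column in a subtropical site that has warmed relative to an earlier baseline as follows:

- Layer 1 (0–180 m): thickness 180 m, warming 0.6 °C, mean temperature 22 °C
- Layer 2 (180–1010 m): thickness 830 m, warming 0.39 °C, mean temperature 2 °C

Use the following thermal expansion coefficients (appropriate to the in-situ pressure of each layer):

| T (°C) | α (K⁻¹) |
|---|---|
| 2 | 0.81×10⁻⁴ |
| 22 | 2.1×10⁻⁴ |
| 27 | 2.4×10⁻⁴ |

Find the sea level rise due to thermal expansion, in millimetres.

Δh = 48.9 mm

Layer 1 at 22 °C → α = 2.1×10⁻⁴ K⁻¹
Layer 2 at 2 °C → α = 0.81×10⁻⁴ K⁻¹
0.6 × 180 × 2.1×10⁻⁴ = 0.02268 m
180–1010 m: 830 × 0.39 × 0.81×10⁻⁴ = 0.0262197 m
Δh = 0.02268 + 0.0262197 = 0.0488997 m ≈ 48.9 mm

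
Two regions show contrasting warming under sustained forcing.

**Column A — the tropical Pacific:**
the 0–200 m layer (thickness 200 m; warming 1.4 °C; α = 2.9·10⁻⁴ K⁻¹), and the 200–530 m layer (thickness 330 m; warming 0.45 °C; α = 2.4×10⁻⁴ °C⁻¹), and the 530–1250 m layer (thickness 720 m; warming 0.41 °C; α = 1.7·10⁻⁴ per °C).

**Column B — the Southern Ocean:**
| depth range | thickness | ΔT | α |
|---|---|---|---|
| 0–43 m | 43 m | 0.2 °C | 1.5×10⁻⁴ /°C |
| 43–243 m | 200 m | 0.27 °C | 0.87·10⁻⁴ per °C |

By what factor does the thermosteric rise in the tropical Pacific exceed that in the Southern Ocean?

≈ 28×

A Layer 1: 200 × 2.9×10⁻⁴ × 1.4 = 0.08120 m
A 200–530 m: 2.4×10⁻⁴ × 330 × 0.45 = 0.03564 m
A Layer 3: 720 × 0.41 × 1.7×10⁻⁴ = 0.050184 m
A total: 0.167024 m
B 0–43 m: 43 × 0.2 × 1.5×10⁻⁴ = 0.00129 m
B 43–243 m: 0.87×10⁻⁴ × 200 × 0.27 = 0.004698 m
B total: 0.005988 m
Ratio: 0.167024 / 0.005988 ≈ 27.89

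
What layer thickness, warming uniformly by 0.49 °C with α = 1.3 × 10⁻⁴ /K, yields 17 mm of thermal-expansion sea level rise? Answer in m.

H = Δh/(αΔT) = 0.017 / (1.3×10⁻⁴ × 0.49) ≈ 266.9 m

267 m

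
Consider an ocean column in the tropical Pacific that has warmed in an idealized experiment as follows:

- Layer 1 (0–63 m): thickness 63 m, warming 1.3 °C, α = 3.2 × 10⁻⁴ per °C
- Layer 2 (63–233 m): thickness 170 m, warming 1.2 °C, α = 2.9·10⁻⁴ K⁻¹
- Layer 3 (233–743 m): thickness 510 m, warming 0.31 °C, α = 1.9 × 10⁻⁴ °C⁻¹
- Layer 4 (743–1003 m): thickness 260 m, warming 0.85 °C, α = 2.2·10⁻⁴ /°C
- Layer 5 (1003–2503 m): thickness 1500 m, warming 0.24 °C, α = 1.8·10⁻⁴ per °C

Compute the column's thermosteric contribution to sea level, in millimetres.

Δh ≈ 229 mm

0–63 m: 63 × 3.2×10⁻⁴ × 1.3 = 0.026208 m
Layer 2: 2.9×10⁻⁴ × 1.2 × 170 = 0.05916 m
233–743 m: 0.31 × 510 × 1.9×10⁻⁴ = 0.030039 m
743–1003 m: 260 × 0.85 × 2.2×10⁻⁴ = 0.04862 m
1003–2503 m: 1.8×10⁻⁴ × 0.24 × 1500 = 0.06480 m
Δh = 0.026208 + 0.05916 + 0.030039 + 0.04862 + 0.06480 = 0.228827 m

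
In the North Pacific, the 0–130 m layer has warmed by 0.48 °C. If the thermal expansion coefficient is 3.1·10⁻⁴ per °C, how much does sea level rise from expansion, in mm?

Δh = αΔT·H = 3.1×10⁻⁴ × 0.48 × 130 = 0.019344 m

19.3 mm of thermosteric rise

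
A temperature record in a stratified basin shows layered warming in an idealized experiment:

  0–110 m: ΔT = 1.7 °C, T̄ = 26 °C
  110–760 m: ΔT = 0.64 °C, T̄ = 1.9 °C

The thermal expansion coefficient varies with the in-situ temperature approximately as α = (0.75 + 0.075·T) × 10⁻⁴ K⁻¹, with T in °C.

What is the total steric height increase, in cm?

Layer 1: α = (0.75 + 0.075×26)×10⁻⁴ = 2.7×10⁻⁴ K⁻¹
Layer 2: α = (0.75 + 0.075×1.9)×10⁻⁴ = 0.8925×10⁻⁴ K⁻¹
110 × 2.7×10⁻⁴ × 1.7 = 0.05049 m
110–760 m: 650 × 0.8925×10⁻⁴ × 0.64 = 0.037128 m
Δh = 0.05049 + 0.037128 = 0.087618 m ≈ 8.8 cm

Δh ≈ 8.8 cm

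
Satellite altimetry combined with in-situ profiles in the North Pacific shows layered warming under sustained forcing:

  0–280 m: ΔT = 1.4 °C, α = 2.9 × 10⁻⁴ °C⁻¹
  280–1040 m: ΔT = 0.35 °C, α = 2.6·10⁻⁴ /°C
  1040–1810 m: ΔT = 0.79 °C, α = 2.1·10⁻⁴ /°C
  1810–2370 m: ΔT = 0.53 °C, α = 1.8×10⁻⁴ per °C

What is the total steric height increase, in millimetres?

Δh ≈ 364 mm

Layer 1: 1.4 × 2.9×10⁻⁴ × 280 = 0.11368 m
280–1040 m: 760 × 2.6×10⁻⁴ × 0.35 = 0.06916 m
770 × 0.79 × 2.1×10⁻⁴ = 0.127743 m
1810–2370 m: 0.53 × 1.8×10⁻⁴ × 560 = 0.053424 m
Δh = 0.11368 + 0.06916 + 0.127743 + 0.053424 = 0.364007 m ≈ 364 mm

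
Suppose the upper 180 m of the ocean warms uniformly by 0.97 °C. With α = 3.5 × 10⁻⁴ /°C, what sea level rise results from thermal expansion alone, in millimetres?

61.1 mm

Δh = αΔT·H = 3.5×10⁻⁴ × 0.97 × 180 = 0.06111 m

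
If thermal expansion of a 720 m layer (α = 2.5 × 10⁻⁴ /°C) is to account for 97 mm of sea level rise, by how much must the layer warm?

ΔT = Δh/(αH) = 0.097 / (2.5×10⁻⁴ × 720) ≈ 0.5389 K

0.539 K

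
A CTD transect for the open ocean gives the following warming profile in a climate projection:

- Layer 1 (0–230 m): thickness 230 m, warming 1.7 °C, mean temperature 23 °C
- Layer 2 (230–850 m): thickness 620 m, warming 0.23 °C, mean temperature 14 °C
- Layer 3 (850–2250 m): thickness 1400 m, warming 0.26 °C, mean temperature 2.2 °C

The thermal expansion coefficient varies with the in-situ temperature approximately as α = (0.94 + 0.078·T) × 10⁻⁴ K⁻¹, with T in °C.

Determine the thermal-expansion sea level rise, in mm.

176 mm

Layer 1: α = (0.94 + 0.078×23)×10⁻⁴ = 2.734×10⁻⁴ K⁻¹
Layer 2: α = (0.94 + 0.078×14)×10⁻⁴ = 2.032×10⁻⁴ K⁻¹
Layer 3: α = (0.94 + 0.078×2.2)×10⁻⁴ = 1.1116×10⁻⁴ K⁻¹
230 × 1.7 × 2.734×10⁻⁴ = 0.1068994 m
230–850 m: 2.032×10⁻⁴ × 0.23 × 620 = 0.02897632 m
850–2250 m: 1400 × 0.26 × 1.1116×10⁻⁴ = 0.04046224 m
Δh = 0.1068994 + 0.02897632 + 0.04046224 = 0.17633796 m ≈ 176 mm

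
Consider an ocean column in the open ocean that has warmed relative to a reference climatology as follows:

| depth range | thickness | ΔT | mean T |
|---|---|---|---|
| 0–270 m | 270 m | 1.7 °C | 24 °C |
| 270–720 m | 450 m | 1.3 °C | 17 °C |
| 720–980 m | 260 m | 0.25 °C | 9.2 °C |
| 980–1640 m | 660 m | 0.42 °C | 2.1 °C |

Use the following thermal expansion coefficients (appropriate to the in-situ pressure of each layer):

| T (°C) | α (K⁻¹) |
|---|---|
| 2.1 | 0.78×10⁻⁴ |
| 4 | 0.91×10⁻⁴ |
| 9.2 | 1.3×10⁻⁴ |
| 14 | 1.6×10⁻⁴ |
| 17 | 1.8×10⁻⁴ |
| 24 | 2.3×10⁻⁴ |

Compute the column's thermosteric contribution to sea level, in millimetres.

Layer 1 at 24 °C → α = 2.3×10⁻⁴ K⁻¹
Layer 2 at 17 °C → α = 1.8×10⁻⁴ K⁻¹
Layer 3 at 9.2 °C → α = 1.3×10⁻⁴ K⁻¹
Layer 4 at 2.1 °C → α = 0.78×10⁻⁴ K⁻¹
Layer 1: 2.3×10⁻⁴ × 1.7 × 270 = 0.10557 m
270–720 m: 1.8×10⁻⁴ × 1.3 × 450 = 0.10530 m
720–980 m: 1.3×10⁻⁴ × 0.25 × 260 = 0.00845 m
0.78×10⁻⁴ × 0.42 × 660 = 0.0216216 m
Δh = 0.10557 + 0.10530 + 0.00845 + 0.0216216 = 0.2409416 m

240 mm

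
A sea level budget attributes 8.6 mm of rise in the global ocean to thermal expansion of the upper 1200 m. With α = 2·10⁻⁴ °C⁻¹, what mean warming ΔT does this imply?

ΔT = Δh/(αH) = 0.0086 / (2×10⁻⁴ × 1200) ≈ 0.03583 °C

0.0358 °C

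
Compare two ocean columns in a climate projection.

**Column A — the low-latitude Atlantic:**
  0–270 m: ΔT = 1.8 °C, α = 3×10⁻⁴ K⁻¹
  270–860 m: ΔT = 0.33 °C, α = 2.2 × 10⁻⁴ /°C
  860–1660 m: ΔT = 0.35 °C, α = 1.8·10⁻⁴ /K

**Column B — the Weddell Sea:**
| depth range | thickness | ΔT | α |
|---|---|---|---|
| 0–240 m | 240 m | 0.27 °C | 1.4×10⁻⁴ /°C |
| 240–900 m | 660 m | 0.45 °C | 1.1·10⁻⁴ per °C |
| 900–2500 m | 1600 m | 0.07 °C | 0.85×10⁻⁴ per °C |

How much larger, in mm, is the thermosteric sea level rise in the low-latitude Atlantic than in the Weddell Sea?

A Layer 1: 270 × 3×10⁻⁴ × 1.8 = 0.14580 m
A Layer 2: 0.33 × 2.2×10⁻⁴ × 590 = 0.042834 m
A 860–1660 m: 0.35 × 1.8×10⁻⁴ × 800 = 0.05040 m
A total: 0.239034 m
B 0–240 m: 240 × 1.4×10⁻⁴ × 0.27 = 0.009072 m
B Layer 2: 660 × 0.45 × 1.1×10⁻⁴ = 0.03267 m
B Layer 3: 0.07 × 0.85×10⁻⁴ × 1600 = 0.00952 m
B total: 0.051262 m
Difference: 0.239034 − 0.051262 = 0.187772 m

188 mm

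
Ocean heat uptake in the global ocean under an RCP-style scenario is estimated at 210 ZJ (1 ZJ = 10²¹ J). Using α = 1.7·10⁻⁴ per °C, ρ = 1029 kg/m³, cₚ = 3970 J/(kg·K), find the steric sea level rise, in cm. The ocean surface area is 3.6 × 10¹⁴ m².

Per unit area: Q = 210×10²¹ / (3.6×10¹⁴) ≈ 5.833×10⁸ J/m²
Δh = αQ/(ρcₚ) = 1.7×10⁻⁴ × 5.833×10⁸ / (1029 × 3970) ≈ 0.024274 m

Δh ≈ 2.43 cm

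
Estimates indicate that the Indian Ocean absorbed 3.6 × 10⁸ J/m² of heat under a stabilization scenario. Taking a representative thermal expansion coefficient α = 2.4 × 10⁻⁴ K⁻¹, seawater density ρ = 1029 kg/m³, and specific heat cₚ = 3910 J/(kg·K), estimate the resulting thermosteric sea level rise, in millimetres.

Δh = αQ/(ρcₚ) = 2.4×10⁻⁴ × 3.6×10⁸ / (1029 × 3910) ≈ 0.021474 m

21.5 mm of thermosteric rise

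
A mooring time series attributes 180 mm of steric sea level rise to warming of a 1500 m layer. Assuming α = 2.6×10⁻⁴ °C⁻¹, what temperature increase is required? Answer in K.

ΔT = Δh/(αH) = 0.18 / (2.6×10⁻⁴ × 1500) ≈ 0.4615 K

0.462 K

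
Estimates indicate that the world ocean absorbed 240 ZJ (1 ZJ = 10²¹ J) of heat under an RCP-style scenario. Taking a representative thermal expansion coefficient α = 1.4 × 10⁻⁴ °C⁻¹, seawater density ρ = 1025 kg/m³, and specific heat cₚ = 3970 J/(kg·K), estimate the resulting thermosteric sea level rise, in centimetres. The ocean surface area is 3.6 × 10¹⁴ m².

Per unit area: Q = 240×10²¹ / (3.6×10¹⁴) ≈ 6.667×10⁸ J/m²
Δh = αQ/(ρcₚ) = 1.4×10⁻⁴ × 6.667×10⁸ / (1025 × 3970) ≈ 0.022937 m

2.3 cm of thermosteric rise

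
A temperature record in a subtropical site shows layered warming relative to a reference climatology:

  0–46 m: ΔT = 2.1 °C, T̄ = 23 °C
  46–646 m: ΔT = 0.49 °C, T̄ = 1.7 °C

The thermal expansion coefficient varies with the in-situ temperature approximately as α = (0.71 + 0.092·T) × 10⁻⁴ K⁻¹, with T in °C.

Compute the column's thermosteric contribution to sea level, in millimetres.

Layer 1: α = (0.71 + 0.092×23)×10⁻⁴ = 2.826×10⁻⁴ K⁻¹
Layer 2: α = (0.71 + 0.092×1.7)×10⁻⁴ = 0.8664×10⁻⁴ K⁻¹
2.826×10⁻⁴ × 46 × 2.1 = 0.02729916 m
46–646 m: 600 × 0.49 × 0.8664×10⁻⁴ = 0.02547216 m
Δh = 0.02729916 + 0.02547216 = 0.05277132 m

Δh ≈ 53 mm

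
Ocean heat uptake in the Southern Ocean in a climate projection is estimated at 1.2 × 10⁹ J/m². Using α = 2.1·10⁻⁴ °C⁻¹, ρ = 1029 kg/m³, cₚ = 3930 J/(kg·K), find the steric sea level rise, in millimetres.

62.3 mm

Δh = αQ/(ρcₚ) = 2.1×10⁻⁴ × 1.2×10⁹ / (1029 × 3930) ≈ 0.062315 m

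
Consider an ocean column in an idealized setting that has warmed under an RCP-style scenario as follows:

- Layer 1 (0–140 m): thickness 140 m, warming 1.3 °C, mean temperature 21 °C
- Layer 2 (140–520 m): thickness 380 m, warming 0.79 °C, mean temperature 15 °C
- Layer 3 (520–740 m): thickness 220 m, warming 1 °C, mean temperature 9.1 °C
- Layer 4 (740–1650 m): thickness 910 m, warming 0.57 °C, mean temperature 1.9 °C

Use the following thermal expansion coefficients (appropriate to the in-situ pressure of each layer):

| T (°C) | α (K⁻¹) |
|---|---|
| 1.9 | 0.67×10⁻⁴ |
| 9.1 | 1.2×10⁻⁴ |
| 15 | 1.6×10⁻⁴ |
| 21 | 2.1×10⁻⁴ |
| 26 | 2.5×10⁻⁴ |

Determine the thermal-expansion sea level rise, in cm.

about 14.7 cm

Layer 1 at 21 °C → α = 2.1×10⁻⁴ K⁻¹
Layer 2 at 15 °C → α = 1.6×10⁻⁴ K⁻¹
Layer 3 at 9.1 °C → α = 1.2×10⁻⁴ K⁻¹
Layer 4 at 1.9 °C → α = 0.67×10⁻⁴ K⁻¹
2.1×10⁻⁴ × 1.3 × 140 = 0.03822 m
140–520 m: 0.79 × 380 × 1.6×10⁻⁴ = 0.048032 m
Layer 3: 220 × 1 × 1.2×10⁻⁴ = 0.02640 m
740–1650 m: 0.57 × 0.67×10⁻⁴ × 910 = 0.0347529 m
Δh = 0.03822 + 0.048032 + 0.02640 + 0.0347529 = 0.1474049 m ≈ 14.7 cm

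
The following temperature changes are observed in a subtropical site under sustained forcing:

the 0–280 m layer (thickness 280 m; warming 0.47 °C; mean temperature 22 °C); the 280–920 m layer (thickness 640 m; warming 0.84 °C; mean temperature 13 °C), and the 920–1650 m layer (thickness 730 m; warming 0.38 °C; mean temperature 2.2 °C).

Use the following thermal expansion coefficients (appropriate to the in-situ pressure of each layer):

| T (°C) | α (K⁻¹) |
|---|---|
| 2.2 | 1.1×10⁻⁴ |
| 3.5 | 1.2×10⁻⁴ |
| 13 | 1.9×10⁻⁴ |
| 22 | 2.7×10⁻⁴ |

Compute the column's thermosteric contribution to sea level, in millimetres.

168 mm

Layer 1 at 22 °C → α = 2.7×10⁻⁴ K⁻¹
Layer 2 at 13 °C → α = 1.9×10⁻⁴ K⁻¹
Layer 3 at 2.2 °C → α = 1.1×10⁻⁴ K⁻¹
0–280 m: 2.7×10⁻⁴ × 0.47 × 280 = 0.035532 m
1.9×10⁻⁴ × 0.84 × 640 = 0.102144 m
Layer 3: 0.38 × 730 × 1.1×10⁻⁴ = 0.030514 m
Δh = 0.035532 + 0.102144 + 0.030514 = 0.16819 m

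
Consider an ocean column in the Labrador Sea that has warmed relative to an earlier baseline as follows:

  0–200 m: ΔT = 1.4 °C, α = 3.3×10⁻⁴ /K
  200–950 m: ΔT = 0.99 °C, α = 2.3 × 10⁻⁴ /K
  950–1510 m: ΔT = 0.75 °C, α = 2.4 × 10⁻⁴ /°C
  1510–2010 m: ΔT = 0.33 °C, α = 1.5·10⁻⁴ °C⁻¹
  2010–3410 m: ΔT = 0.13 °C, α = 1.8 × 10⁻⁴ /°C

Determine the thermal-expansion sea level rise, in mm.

Layer 1: 200 × 3.3×10⁻⁴ × 1.4 = 0.09240 m
2.3×10⁻⁴ × 750 × 0.99 = 0.170775 m
Layer 3: 560 × 0.75 × 2.4×10⁻⁴ = 0.10080 m
1510–2010 m: 1.5×10⁻⁴ × 0.33 × 500 = 0.02475 m
1.8×10⁻⁴ × 0.13 × 1400 = 0.03276 m
Δh = 0.09240 + 0.170775 + 0.10080 + 0.02475 + 0.03276 = 0.421485 m

about 420 mm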